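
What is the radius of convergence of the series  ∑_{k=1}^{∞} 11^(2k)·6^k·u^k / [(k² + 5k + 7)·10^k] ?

R = 5/363

The ratio of consecutive coefficients is [(k² + 5k + 7)/((k+1)² + 5(k+1) + 7)] · 121·6/10 → 363/5.
Hence the series converges for |u| < 1/(363/5) = 5/363, so the radius of convergence is 5/363.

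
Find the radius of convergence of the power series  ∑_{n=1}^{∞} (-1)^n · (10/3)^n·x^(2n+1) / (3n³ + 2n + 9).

Ratio test: |a_{n+1}/a_n| = [(3n³ + 2n + 9)/(3(n+1)³ + 2(n+1) + 9)] · 10/3 → 10/3 as n → ∞.
Writing y = x², the series in y has radius 3/10, so |x| < √(3/10) and R = √30/10.

R = √30/10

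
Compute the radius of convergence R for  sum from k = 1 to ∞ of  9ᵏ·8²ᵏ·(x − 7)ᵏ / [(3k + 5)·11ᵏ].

R = 11/576

By the ratio test, |a_{k+1}/a_k| = [(3k + 5)/(3(k+1) + 5)] · 9·64/11 → 576/11.
Convergence for |x − 7| · 576/11 < 1, i.e. |x − 7| < 11/576. So R = 11/576.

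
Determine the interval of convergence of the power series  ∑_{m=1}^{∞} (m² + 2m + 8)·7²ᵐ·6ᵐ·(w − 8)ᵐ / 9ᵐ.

(781/98, 787/98)

Apply the ratio test: |a_{m+1}| / |a_m| = [((m+1)² + 2(m+1) + 8)/(m² + 2m + 8)] · 49·6/9, which tends to 98/3 as m → ∞.
Convergence for |w − 8| · 98/3 < 1, i.e. |w − 8| < 3/98. So R = 3/98.
Check w = 787/98: the m-th term does not approach 0; divergence by the term test.
At w = 781/98: the terms have absolute value of order m², which does not tend to 0, so the series diverges by the divergence test.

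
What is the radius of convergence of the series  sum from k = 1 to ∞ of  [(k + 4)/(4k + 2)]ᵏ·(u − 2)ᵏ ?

R = 4

Root test: |a_k|^(1/k) = (k + 4)/(4k + 2) → 1/4.
Hence the series converges for |u − 2| < 1/(1/4) = 4, so the radius of convergence is 4.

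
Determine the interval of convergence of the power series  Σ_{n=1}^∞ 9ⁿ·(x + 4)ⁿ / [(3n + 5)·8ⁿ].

Ratio test: |a_{n+1}/a_n| = [(3n + 5)/(3(n+1) + 5)] · 9/8 → 9/8 as n → ∞.
The series converges when 9/8 · |x + 4| < 1, giving R = 8/9.
When x = -28/9, the terms are asymptotic to a nonzero constant times 1/n, so the series diverges by limit comparison with Σ 1/n.
Endpoint x = -44/9: an alternating series whose terms decrease to 0 in absolute value, so it converges by the Leibniz criterion.

[-44/9, -28/9)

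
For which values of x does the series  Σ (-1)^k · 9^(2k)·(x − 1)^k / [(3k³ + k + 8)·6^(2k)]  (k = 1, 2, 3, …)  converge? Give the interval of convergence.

Ratio test: |a_{k+1}/a_k| = [(3k³ + k + 8)/(3(k+1)³ + (k+1) + 8)] · 81/36 → 9/4 as k → ∞.
The series converges when 9/4 · |x − 1| < 1, giving R = 4/9.
Endpoint x = 13/9: absolute convergence follows by limit comparison with Σ 1/k³.
At x = 5/9: the series is dominated by a constant times Σ 1/k³, which converges (p = 3 > 1).

[5/9, 13/9]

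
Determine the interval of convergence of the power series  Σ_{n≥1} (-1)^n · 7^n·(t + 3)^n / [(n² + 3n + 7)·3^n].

Ratio test: |a_{n+1}/a_n| = [(n² + 3n + 7)/((n+1)² + 3(n+1) + 7)] · 7/3 → 7/3 as n → ∞.
Convergence for |t + 3| · 7/3 < 1, i.e. |t + 3| < 3/7. So R = 3/7.
When t = -18/7, absolute convergence follows by limit comparison with Σ 1/n².
At t = -24/7: the series is dominated by a constant times Σ 1/n², which converges (p = 2 > 1).

[-24/7, -18/7]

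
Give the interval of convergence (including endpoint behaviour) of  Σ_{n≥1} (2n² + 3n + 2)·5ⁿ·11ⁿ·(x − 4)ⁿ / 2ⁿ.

By the ratio test, |a_{n+1}/a_n| = [(2(n+1)² + 3(n+1) + 2)/(2n² + 3n + 2)] · 5·11/2 → 55/2.
Hence the series converges for |x − 4| < 1/(55/2) = 2/55, so the radius of convergence is 2/55.
Check x = 222/55: the terms do not tend to 0, so the series diverges.
When x = 218/55, the terms have absolute value of order n², which does not tend to 0, so the series diverges by the divergence test.

(218/55, 222/55)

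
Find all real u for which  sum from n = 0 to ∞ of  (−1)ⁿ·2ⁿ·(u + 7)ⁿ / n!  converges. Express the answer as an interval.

(−∞, ∞)

By the ratio test, |a_{n+1}/a_n| = 2 · 1/(n+1) → 0.
Since the limit is 0 < 1 for every u, the series converges on all of ℝ and R = ∞.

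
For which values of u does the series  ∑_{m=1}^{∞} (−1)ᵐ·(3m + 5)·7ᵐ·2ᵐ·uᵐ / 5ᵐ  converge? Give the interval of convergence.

(-5/14, 5/14)

Apply the ratio test: |a_{m+1}| / |a_m| = [(3(m+1) + 5)/(3m + 5)] · 7·2/5, which tends to 14/5 as m → ∞.
Convergence for |u| · 14/5 < 1, i.e. |u| < 5/14. So R = 5/14.
At u = 5/14: the m-th term does not approach 0; divergence by the term test.
Endpoint u = -5/14: the terms have absolute value of order m, which does not tend to 0, so the series diverges by the divergence test.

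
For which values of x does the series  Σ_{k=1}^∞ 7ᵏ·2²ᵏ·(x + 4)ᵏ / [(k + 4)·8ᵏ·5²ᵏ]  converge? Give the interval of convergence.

[-78/7, 22/7)

Ratio test: |a_{k+1}/a_k| = [(k + 4)/((k+1) + 4)] · 7·4/(8·25) → 7/50 as k → ∞.
Convergence for |x + 4| · 7/50 < 1, i.e. |x + 4| < 50/7. So R = 50/7.
When x = 22/7, the terms behave like c/k; limit comparison with the harmonic series gives divergence.
At x = -78/7: convergence follows from the alternating series test (terms decrease monotonically to 0).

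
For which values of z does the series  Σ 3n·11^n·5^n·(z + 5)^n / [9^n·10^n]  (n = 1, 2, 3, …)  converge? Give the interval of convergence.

(-73/11, -37/11)

Ratio test: |a_{n+1}/a_n| = [3(n+1)/3n] · 11·5/(9·10) → 11/18 as n → ∞.
Convergence for |z + 5| · 11/18 < 1, i.e. |z + 5| < 18/11. So R = 18/11.
Check z = -37/11: the terms do not tend to 0, so the series diverges.
When z = -73/11, the terms do not tend to 0, so the series diverges.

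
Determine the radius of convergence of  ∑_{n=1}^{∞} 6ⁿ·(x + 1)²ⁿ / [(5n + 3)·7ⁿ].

Apply the ratio test: |a_{n+1}| / |a_n| = [(5n + 3)/(5(n+1) + 3)] · 6/7, which tends to 6/7 as n → ∞.
Successive powers of (x + 1) differ by 2, so the series converges when |x + 1|² · 6/7 < 1, i.e. |x + 1| < √(7/6). So R = √42/6.

R = √42/6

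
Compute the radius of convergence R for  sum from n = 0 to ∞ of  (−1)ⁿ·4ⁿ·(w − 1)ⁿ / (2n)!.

Ratio test: |a_{n+1}/a_n| = 4 · 1/[(2n+1)·(2n+2)] → 0 as n → ∞.
The limit is 0, so the series converges for all w; R = ∞.

R = ∞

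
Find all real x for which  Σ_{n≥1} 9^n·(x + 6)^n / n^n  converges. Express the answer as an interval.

Root test: |a_n|^(1/n) = 9/n → 0.
The limit is 0 for every x, so R = ∞.

(−∞, ∞)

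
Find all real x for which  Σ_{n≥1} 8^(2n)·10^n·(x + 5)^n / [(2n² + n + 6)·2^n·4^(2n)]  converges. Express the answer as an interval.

Apply the ratio test: |a_{n+1}| / |a_n| = [(2n² + n + 6)/(2(n+1)² + (n+1) + 6)] · 64·10/(2·16), which tends to 20 as n → ∞.
Thus R = 1/(20) = 1/20.
Check x = -99/20: the series is dominated by a constant times Σ 1/n², which converges (p = 2 > 1).
When x = -101/20, the series is dominated by a constant times Σ 1/n², which converges (p = 2 > 1).

[-101/20, -99/20]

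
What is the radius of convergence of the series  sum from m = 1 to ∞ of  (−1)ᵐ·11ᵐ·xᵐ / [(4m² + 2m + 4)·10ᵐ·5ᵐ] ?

R = 50/11

Ratio test: |a_{m+1}/a_m| = [(4m² + 2m + 4)/(4(m+1)² + 2(m+1) + 4)] · 11/(10·5) → 11/50 as m → ∞.
Thus R = 1/(11/50) = 50/11.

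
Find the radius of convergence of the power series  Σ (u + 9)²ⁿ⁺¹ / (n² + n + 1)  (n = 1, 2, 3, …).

Ratio test: |a_{n+1}/a_n| = (n² + n + 1)/((n+1)² + (n+1) + 1) → 1 as n → ∞.
Writing y = (u + 9)², the series in y has radius 1, so |u + 9| < √(1) = 1 and R = 1.

R = 1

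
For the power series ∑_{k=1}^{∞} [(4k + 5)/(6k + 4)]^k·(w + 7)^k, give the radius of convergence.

R = 3/2

By the Cauchy root test, |a_k|^(1/k) = (4k + 5)/(6k + 4) → 2/3.
Hence the series converges for |w + 7| < 1/(2/3) = 3/2, so the radius of convergence is 3/2.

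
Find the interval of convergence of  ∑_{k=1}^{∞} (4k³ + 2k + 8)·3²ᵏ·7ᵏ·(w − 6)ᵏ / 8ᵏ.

Ratio test: |a_{k+1}/a_k| = [(4(k+1)³ + 2(k+1) + 8)/(4k³ + 2k + 8)] · 9·7/8 → 63/8 as k → ∞.
Convergence for |w − 6| · 63/8 < 1, i.e. |w − 6| < 8/63. So R = 8/63.
Endpoint w = 386/63: the terms have absolute value of order k³, which does not tend to 0, so the series diverges by the divergence test.
Check w = 370/63: the k-th term does not approach 0; divergence by the term test.

(370/63, 386/63)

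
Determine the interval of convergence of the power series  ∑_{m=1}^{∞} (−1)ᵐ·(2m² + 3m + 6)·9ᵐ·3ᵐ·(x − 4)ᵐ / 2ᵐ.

(106/27, 110/27)

By the ratio test, |a_{m+1}/a_m| = [(2(m+1)² + 3(m+1) + 6)/(2m² + 3m + 6)] · 9·3/2 → 27/2.
The series converges when 27/2 · |x − 4| < 1, giving R = 2/27.
Endpoint x = 110/27: the terms do not tend to 0, so the series diverges.
Endpoint x = 106/27: the m-th term does not approach 0; divergence by the term test.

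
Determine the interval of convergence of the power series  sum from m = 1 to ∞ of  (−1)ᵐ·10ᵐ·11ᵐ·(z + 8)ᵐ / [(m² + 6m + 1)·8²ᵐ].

[-472/55, -408/55]

The ratio of consecutive coefficients is [(m² + 6m + 1)/((m+1)² + 6(m+1) + 1)] · 10·11/64 → 55/32.
Convergence for |z + 8| · 55/32 < 1, i.e. |z + 8| < 32/55. So R = 32/55.
At z = -408/55: the series is dominated by a constant times Σ 1/m², which converges (p = 2 > 1).
Check z = -472/55: the terms are on the order of 1/m², so the series converges absolutely by comparison with the p-series (p = 2 > 1).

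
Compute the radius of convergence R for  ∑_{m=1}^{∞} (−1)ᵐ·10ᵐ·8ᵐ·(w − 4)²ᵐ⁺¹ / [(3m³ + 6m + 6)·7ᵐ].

R = √35/20

By the ratio test, |a_{m+1}/a_m| = [(3m³ + 6m + 6)/(3(m+1)³ + 6(m+1) + 6)] · 10·8/7 → 80/7.
Writing y = (w − 4)², the series in y has radius 7/80, so |w − 4| < √(7/80) and R = √35/20.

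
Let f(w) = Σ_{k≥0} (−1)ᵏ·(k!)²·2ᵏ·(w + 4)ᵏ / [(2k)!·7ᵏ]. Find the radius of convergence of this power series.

By the ratio test, |a_{k+1}/a_k| = (k+1)²/[(2k+1)·(2k+2)] · 2/7 → 1/14.
Hence the series converges for |w + 4| < 1/(1/14) = 14, so the radius of convergence is 14.

R = 14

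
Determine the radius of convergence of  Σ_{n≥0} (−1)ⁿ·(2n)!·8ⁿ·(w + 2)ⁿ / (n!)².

Ratio test: |a_{n+1}/a_n| = (2n+1)·(2n+2)/(n+1)² · 8 → 32 as n → ∞.
Hence the series converges for |w + 2| < 1/(32) = 1/32, so the radius of convergence is 1/32.

R = 1/32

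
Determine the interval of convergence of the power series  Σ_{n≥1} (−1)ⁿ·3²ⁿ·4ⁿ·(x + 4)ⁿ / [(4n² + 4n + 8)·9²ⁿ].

Apply the ratio test: |a_{n+1}| / |a_n| = [(4n² + 4n + 8)/(4(n+1)² + 4(n+1) + 8)] · 9·4/81, which tends to 4/9 as n → ∞.
Thus R = 1/(4/9) = 9/4.
When x = -7/4, absolute convergence follows by limit comparison with Σ 1/n².
At x = -25/4: absolute convergence follows by limit comparison with Σ 1/n².

[-25/4, -7/4]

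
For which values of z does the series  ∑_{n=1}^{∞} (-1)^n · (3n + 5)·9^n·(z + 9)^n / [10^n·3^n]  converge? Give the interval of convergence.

(-37/3, -17/3)

By the ratio test, |a_{n+1}/a_n| = [(3(n+1) + 5)/(3n + 5)] · 9/(10·3) → 3/10.
Hence the series converges for |z + 9| < 1/(3/10) = 10/3, so the radius of convergence is 10/3.
When z = -17/3, the terms have absolute value of order n, which does not tend to 0, so the series diverges by the divergence test.
At z = -37/3: the terms have absolute value of order n, which does not tend to 0, so the series diverges by the divergence test.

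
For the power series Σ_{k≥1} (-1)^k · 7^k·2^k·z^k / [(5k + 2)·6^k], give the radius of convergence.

Ratio test: |a_{k+1}/a_k| = [(5k + 2)/(5(k+1) + 2)] · 7·2/6 → 7/3 as k → ∞.
Thus R = 1/(7/3) = 3/7.

R = 3/7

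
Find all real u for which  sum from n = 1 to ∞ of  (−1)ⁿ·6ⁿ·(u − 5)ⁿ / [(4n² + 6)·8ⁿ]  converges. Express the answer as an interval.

[11/3, 19/3]

Apply the ratio test: |a_{n+1}| / |a_n| = [(4n² + 6)/(4(n+1)² + 6)] · 6/8, which tends to 3/4 as n → ∞.
The series converges when 3/4 · |u − 5| < 1, giving R = 4/3.
Check u = 19/3: absolute convergence follows by limit comparison with Σ 1/n².
Endpoint u = 11/3: absolute convergence follows by limit comparison with Σ 1/n².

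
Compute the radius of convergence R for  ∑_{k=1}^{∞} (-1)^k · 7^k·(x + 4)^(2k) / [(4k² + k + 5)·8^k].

By the ratio test, |a_{k+1}/a_k| = [(4k² + k + 5)/(4(k+1)² + (k+1) + 5)] · 7/8 → 7/8.
Writing y = (x + 4)², the series in y has radius 8/7, so |x + 4| < √(8/7) and R = 2√14/7.

R = 2√14/7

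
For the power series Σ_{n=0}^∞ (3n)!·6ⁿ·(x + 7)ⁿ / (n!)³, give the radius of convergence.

R = 1/162

Ratio test: |a_{n+1}/a_n| = (3n+1)·(3n+2)·(3n+3)/(n+1)³ · 6 → 162 as n → ∞.
The series converges when 162 · |x + 7| < 1, giving R = 1/162.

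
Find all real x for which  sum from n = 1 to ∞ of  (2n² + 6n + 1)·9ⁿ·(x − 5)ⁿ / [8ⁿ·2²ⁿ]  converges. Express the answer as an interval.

(13/9, 77/9)

Ratio test: |a_{n+1}/a_n| = [(2(n+1)² + 6(n+1) + 1)/(2n² + 6n + 1)] · 9/(8·4) → 9/32 as n → ∞.
Convergence for |x − 5| · 9/32 < 1, i.e. |x − 5| < 32/9. So R = 32/9.
Check x = 77/9: the terms have absolute value of order n², which does not tend to 0, so the series diverges by the divergence test.
Check x = 13/9: the n-th term does not approach 0; divergence by the term test.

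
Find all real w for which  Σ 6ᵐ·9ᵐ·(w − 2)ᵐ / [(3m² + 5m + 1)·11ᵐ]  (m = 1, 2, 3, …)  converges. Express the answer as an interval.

[97/54, 119/54]

Apply the ratio test: |a_{m+1}| / |a_m| = [(3m² + 5m + 1)/(3(m+1)² + 5(m+1) + 1)] · 6·9/11, which tends to 54/11 as m → ∞.
Hence the series converges for |w − 2| < 1/(54/11) = 11/54, so the radius of convergence is 11/54.
Check w = 119/54: the terms are on the order of 1/m², so the series converges absolutely by comparison with the p-series (p = 2 > 1).
When w = 97/54, the terms are on the order of 1/m², so the series converges absolutely by comparison with the p-series (p = 2 > 1).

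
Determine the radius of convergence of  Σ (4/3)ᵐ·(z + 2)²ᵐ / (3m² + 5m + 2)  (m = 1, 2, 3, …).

Apply the ratio test: |a_{m+1}| / |a_m| = [(3m² + 5m + 2)/(3(m+1)² + 5(m+1) + 2)] · 4/3, which tends to 4/3 as m → ∞.
Since the exponent of (z + 2) increases by 2 each term, convergence requires |z + 2|² < 3/4, hence R = √3/2.

R = √3/2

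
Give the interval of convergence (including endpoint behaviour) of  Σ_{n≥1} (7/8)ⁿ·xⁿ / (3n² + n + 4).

[-8/7, 8/7]

Apply the ratio test: |a_{n+1}| / |a_n| = [(3n² + n + 4)/(3(n+1)² + (n+1) + 4)] · 7/8, which tends to 7/8 as n → ∞.
Hence the series converges for |x| < 1/(7/8) = 8/7, so the radius of convergence is 8/7.
Check x = 8/7: the series is dominated by a constant times Σ 1/n², which converges (p = 2 > 1).
At x = -8/7: absolute convergence follows by limit comparison with Σ 1/n².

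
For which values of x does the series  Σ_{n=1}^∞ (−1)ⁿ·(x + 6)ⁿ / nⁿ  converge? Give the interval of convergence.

By the Cauchy root test, |a_n|^(1/n) = 1/n → 0.
Since the n-th root of |a_n| tends to 0, the series converges for all real x; R = ∞.

(−∞, ∞)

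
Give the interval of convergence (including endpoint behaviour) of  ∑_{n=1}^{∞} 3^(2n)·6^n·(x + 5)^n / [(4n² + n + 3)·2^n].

[-136/27, -134/27]

Apply the ratio test: |a_{n+1}| / |a_n| = [(4n² + n + 3)/(4(n+1)² + (n+1) + 3)] · 9·6/2, which tends to 27 as n → ∞.
The series converges when 27 · |x + 5| < 1, giving R = 1/27.
When x = -134/27, absolute convergence follows by limit comparison with Σ 1/n².
Check x = -136/27: the series is dominated by a constant times Σ 1/n², which converges (p = 2 > 1).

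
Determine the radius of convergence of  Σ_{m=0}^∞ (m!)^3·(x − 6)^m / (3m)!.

R = 27

The ratio of consecutive coefficients is (m+1)³/[(3m+1)·(3m+2)·(3m+3)] → 1/27.
The series converges when 1/27 · |x − 6| < 1, giving R = 27.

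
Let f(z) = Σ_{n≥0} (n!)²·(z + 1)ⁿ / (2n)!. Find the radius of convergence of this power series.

R = 4

By the ratio test, |a_{n+1}/a_n| = (n+1)²/[(2n+1)·(2n+2)] → 1/4.
Convergence for |z + 1| · 1/4 < 1, i.e. |z + 1| < 4. So R = 4.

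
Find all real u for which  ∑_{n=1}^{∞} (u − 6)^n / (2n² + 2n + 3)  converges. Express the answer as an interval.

[5, 7]

Apply the ratio test: |a_{n+1}| / |a_n| = (2n² + 2n + 3)/(2(n+1)² + 2(n+1) + 3), which tends to 1 as n → ∞.
Hence R = 1.
Check u = 7: the terms are on the order of 1/n², so the series converges absolutely by comparison with the p-series (p = 2 > 1).
When u = 5, the series is dominated by a constant times Σ 1/n², which converges (p = 2 > 1).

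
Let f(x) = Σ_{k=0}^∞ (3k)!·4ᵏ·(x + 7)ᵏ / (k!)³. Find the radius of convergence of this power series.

R = 1/108

Ratio test: |a_{k+1}/a_k| = (3k+1)·(3k+2)·(3k+3)/(k+1)³ · 4 → 108 as k → ∞.
Thus R = 1/(108) = 1/108.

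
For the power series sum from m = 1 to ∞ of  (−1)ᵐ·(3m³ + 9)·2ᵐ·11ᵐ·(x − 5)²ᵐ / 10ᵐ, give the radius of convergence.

R = √55/11

Ratio test: |a_{m+1}/a_m| = [(3(m+1)³ + 9)/(3m³ + 9)] · 2·11/10 → 11/5 as m → ∞.
Writing y = (x − 5)², the series in y has radius 5/11, so |x − 5| < √(5/11) and R = √55/11.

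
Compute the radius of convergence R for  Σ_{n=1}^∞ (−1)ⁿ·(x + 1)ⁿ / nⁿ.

R = ∞

By the Cauchy root test, |a_n|^(1/n) = 1/n → 0.
The limit is 0 for every x, so R = ∞.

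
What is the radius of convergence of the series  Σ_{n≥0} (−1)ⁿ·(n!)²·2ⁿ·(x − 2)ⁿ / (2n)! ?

R = 2

The ratio of consecutive coefficients is (n+1)²/[(2n+1)·(2n+2)] · 2 → 1/2.
Hence the series converges for |x − 2| < 1/(1/2) = 2, so the radius of convergence is 2.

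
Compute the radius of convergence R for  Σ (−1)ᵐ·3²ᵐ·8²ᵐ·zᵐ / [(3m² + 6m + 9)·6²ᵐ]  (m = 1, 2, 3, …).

R = 1/16

The ratio of consecutive coefficients is [(3m² + 6m + 9)/(3(m+1)² + 6(m+1) + 9)] · 9·64/36 → 16.
Convergence for |z| · 16 < 1, i.e. |z| < 1/16. So R = 1/16.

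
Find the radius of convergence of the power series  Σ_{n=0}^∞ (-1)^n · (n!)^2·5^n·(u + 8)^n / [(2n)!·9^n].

R = 36/5

The ratio of consecutive coefficients is (n+1)²/[(2n+1)·(2n+2)] · 5/9 → 5/36.
Convergence for |u + 8| · 5/36 < 1, i.e. |u + 8| < 36/5. So R = 36/5.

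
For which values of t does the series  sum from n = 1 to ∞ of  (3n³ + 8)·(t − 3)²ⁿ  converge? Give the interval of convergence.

(2, 4)

By the ratio test, |a_{n+1}/a_n| = (3(n+1)³ + 8)/(3n³ + 8) → 1.
Successive powers of (t − 3) differ by 2, so the series converges when |t − 3|² · 1 < 1, i.e. |t − 3| < √(1) = 1. So R = 1.
At t = 4: the terms have absolute value of order n³, which does not tend to 0, so the series diverges by the divergence test.
Endpoint t = 2: the terms do not tend to 0, so the series diverges.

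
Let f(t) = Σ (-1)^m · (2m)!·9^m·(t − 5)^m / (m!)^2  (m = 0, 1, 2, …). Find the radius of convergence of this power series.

R = 1/36

Apply the ratio test: |a_{m+1}| / |a_m| = (2m+1)·(2m+2)/(m+1)² · 9, which tends to 36 as m → ∞.
Hence the series converges for |t − 5| < 1/(36) = 1/36, so the radius of convergence is 1/36.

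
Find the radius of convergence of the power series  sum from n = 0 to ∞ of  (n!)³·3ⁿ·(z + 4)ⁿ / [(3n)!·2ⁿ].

R = 18

Ratio test: |a_{n+1}/a_n| = (n+1)³/[(3n+1)·(3n+2)·(3n+3)] · 3/2 → 1/18 as n → ∞.
Hence the series converges for |z + 4| < 1/(1/18) = 18, so the radius of convergence is 18.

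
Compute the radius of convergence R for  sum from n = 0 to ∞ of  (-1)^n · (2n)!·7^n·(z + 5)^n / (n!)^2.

R = 1/28

The ratio of consecutive coefficients is (2n+1)·(2n+2)/(n+1)² · 7 → 28.
The series converges when 28 · |z + 5| < 1, giving R = 1/28.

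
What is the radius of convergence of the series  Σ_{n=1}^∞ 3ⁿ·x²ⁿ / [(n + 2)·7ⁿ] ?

Ratio test: |a_{n+1}/a_n| = [(n + 2)/((n+1) + 2)] · 3/7 → 3/7 as n → ∞.
Since the exponent of x increases by 2 each term, convergence requires |x|² < 7/3, hence R = √21/3.

R = √21/3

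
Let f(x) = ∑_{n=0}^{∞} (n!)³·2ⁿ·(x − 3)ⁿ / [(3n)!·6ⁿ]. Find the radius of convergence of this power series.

R = 81

The ratio of consecutive coefficients is (n+1)³/[(3n+1)·(3n+2)·(3n+3)] · 2/6 → 1/81.
Convergence for |x − 3| · 1/81 < 1, i.e. |x − 3| < 81. So R = 81.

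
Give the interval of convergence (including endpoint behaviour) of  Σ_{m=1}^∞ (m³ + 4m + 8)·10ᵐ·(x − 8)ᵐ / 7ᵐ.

(73/10, 87/10)

Ratio test: |a_{m+1}/a_m| = [((m+1)³ + 4(m+1) + 8)/(m³ + 4m + 8)] · 10/7 → 10/7 as m → ∞.
Hence the series converges for |x − 8| < 1/(10/7) = 7/10, so the radius of convergence is 7/10.
When x = 87/10, the terms have absolute value of order m³, which does not tend to 0, so the series diverges by the divergence test.
At x = 73/10: the terms do not tend to 0, so the series diverges.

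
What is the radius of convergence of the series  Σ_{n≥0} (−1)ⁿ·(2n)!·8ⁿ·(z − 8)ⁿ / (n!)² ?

R = 1/32

Ratio test: |a_{n+1}/a_n| = (2n+1)·(2n+2)/(n+1)² · 8 → 32 as n → ∞.
Hence the series converges for |z − 8| < 1/(32) = 1/32, so the radius of convergence is 1/32.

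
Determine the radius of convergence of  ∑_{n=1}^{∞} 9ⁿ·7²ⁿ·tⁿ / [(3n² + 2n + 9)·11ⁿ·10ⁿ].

R = 110/441

Ratio test: |a_{n+1}/a_n| = [(3n² + 2n + 9)/(3(n+1)² + 2(n+1) + 9)] · 9·49/(11·10) → 441/110 as n → ∞.
Convergence for |t| · 441/110 < 1, i.e. |t| < 110/441. So R = 110/441.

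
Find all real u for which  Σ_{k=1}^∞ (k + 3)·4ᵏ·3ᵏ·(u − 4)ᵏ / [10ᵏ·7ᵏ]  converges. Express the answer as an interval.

(-11/6, 59/6)

Apply the ratio test: |a_{k+1}| / |a_k| = [((k+1) + 3)/(k + 3)] · 4·3/(10·7), which tends to 6/35 as k → ∞.
The series converges when 6/35 · |u − 4| < 1, giving R = 35/6.
When u = 59/6, the terms do not tend to 0, so the series diverges.
At u = -11/6: the terms have absolute value of order k, which does not tend to 0, so the series diverges by the divergence test.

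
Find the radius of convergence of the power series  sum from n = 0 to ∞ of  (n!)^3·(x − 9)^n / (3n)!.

R = 27

The ratio of consecutive coefficients is (n+1)³/[(3n+1)·(3n+2)·(3n+3)] → 1/27.
The series converges when 1/27 · |x − 9| < 1, giving R = 27.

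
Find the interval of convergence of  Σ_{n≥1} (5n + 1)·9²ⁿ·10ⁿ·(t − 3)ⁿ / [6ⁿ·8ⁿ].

The ratio of consecutive coefficients is [(5(n+1) + 1)/(5n + 1)] · 81·10/(6·8) → 135/8.
Thus R = 1/(135/8) = 8/135.
At t = 413/135: the n-th term does not approach 0; divergence by the term test.
When t = 397/135, the terms have absolute value of order n, which does not tend to 0, so the series diverges by the divergence test.

(397/135, 413/135)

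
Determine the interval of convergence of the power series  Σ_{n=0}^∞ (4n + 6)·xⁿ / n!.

(−∞, ∞)

Apply the ratio test: |a_{n+1}| / |a_n| = (4(n+1) + 6)/(4n + 6) · 1/(n+1), which tends to 0 as n → ∞.
The ratio tends to 0 regardless of x, hence R = ∞.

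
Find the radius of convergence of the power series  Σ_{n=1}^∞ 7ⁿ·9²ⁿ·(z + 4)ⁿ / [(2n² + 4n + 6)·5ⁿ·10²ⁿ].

R = 500/567

Ratio test: |a_{n+1}/a_n| = [(2n² + 4n + 6)/(2(n+1)² + 4(n+1) + 6)] · 7·81/(5·100) → 567/500 as n → ∞.
Convergence for |z + 4| · 567/500 < 1, i.e. |z + 4| < 500/567. So R = 500/567.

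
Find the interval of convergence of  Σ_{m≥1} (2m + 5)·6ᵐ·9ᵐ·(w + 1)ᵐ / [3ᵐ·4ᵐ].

(-11/9, -7/9)

Apply the ratio test: |a_{m+1}| / |a_m| = [(2(m+1) + 5)/(2m + 5)] · 6·9/(3·4), which tends to 9/2 as m → ∞.
Hence the series converges for |w + 1| < 1/(9/2) = 2/9, so the radius of convergence is 2/9.
At w = -7/9: the terms do not tend to 0, so the series diverges.
Check w = -11/9: the m-th term does not approach 0; divergence by the term test.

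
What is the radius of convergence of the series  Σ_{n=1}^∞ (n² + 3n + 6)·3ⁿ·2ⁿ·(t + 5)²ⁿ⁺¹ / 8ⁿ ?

R = 2√3/3

The ratio of consecutive coefficients is [((n+1)² + 3(n+1) + 6)/(n² + 3n + 6)] · 3·2/8 → 3/4.
Writing y = (t + 5)², the series in y has radius 4/3, so |t + 5| < √(4/3) and R = 2√3/3.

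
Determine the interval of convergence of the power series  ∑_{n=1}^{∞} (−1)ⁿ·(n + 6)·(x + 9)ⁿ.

By the ratio test, |a_{n+1}/a_n| = ((n+1) + 6)/(n + 6) → 1.
Hence R = 1.
At x = -8: the n-th term does not approach 0; divergence by the term test.
Check x = -10: the terms have absolute value of order n, which does not tend to 0, so the series diverges by the divergence test.

(-10, -8)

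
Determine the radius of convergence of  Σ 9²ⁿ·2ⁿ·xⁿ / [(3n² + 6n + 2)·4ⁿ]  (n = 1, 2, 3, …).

The ratio of consecutive coefficients is [(3n² + 6n + 2)/(3(n+1)² + 6(n+1) + 2)] · 81·2/4 → 81/2.
Hence the series converges for |x| < 1/(81/2) = 2/81, so the radius of convergence is 2/81.

R = 2/81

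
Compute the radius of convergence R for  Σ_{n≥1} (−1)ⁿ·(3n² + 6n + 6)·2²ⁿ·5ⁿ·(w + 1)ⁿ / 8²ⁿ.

R = 16/5

By the ratio test, |a_{n+1}/a_n| = [(3(n+1)² + 6(n+1) + 6)/(3n² + 6n + 6)] · 4·5/64 → 5/16.
The series converges when 5/16 · |w + 1| < 1, giving R = 16/5.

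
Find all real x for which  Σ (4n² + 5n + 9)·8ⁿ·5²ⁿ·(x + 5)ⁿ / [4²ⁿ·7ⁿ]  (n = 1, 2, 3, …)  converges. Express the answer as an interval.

(-139/25, -111/25)

Ratio test: |a_{n+1}/a_n| = [(4(n+1)² + 5(n+1) + 9)/(4n² + 5n + 9)] · 8·25/(16·7) → 25/14 as n → ∞.
The series converges when 25/14 · |x + 5| < 1, giving R = 14/25.
Check x = -111/25: the terms do not tend to 0, so the series diverges.
When x = -139/25, the n-th term does not approach 0; divergence by the term test.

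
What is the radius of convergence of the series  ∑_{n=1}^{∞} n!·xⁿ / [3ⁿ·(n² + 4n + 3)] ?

Apply the ratio test: |a_{n+1}| / |a_n| = (n+1) · 1/3 · (n² + 4n + 3)/((n+1)² + 4(n+1) + 3), which tends to ∞ as n → ∞.
Since the ratio → ∞, the series diverges for every x ≠ 0, and R = 0.

R = 0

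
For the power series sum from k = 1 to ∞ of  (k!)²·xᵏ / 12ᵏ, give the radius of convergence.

R = 0

The ratio of consecutive coefficients is (k+1)² · 1/12 → ∞.
The terms grow without bound for any x ≠ 0, so R = 0 (convergence only at x = 0).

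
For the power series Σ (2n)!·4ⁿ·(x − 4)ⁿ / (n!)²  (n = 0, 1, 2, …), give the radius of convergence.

The ratio of consecutive coefficients is (2n+1)·(2n+2)/(n+1)² · 4 → 16.
The series converges when 16 · |x − 4| < 1, giving R = 1/16.

R = 1/16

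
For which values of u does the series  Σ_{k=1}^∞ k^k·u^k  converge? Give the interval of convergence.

Applying the root test, |a_k|^(1/k) = k → ∞.
Since the k-th root of |a_k| is unbounded, the series converges only at u = 0; R = 0.

{0}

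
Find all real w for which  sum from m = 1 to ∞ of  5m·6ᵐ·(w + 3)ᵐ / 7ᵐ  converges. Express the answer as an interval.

(-25/6, -11/6)

Apply the ratio test: |a_{m+1}| / |a_m| = [5(m+1)/5m] · 6/7, which tends to 6/7 as m → ∞.
Convergence for |w + 3| · 6/7 < 1, i.e. |w + 3| < 7/6. So R = 7/6.
Check w = -11/6: the terms do not tend to 0, so the series diverges.
At w = -25/6: the m-th term does not approach 0; divergence by the term test.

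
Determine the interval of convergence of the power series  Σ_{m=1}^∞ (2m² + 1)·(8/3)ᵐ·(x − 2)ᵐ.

Ratio test: |a_{m+1}/a_m| = [(2(m+1)² + 1)/(2m² + 1)] · 8/3 → 8/3 as m → ∞.
The series converges when 8/3 · |x − 2| < 1, giving R = 3/8.
Endpoint x = 19/8: the terms do not tend to 0, so the series diverges.
Endpoint x = 13/8: the m-th term does not approach 0; divergence by the term test.

(13/8, 19/8)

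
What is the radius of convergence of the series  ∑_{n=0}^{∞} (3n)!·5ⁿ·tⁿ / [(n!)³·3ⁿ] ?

By the ratio test, |a_{n+1}/a_n| = (3n+1)·(3n+2)·(3n+3)/(n+1)³ · 5/3 → 45.
Convergence for |t| · 45 < 1, i.e. |t| < 1/45. So R = 1/45.

R = 1/45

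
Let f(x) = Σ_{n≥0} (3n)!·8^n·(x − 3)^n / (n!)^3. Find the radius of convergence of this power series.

The ratio of consecutive coefficients is (3n+1)·(3n+2)·(3n+3)/(n+1)³ · 8 → 216.
The series converges when 216 · |x − 3| < 1, giving R = 1/216.

R = 1/216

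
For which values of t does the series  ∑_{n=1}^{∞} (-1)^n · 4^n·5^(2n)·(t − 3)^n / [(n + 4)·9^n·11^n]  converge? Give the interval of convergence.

(201/100, 399/100]

By the ratio test, |a_{n+1}/a_n| = [(n + 4)/((n+1) + 4)] · 4·25/(9·11) → 100/99.
Convergence for |t − 3| · 100/99 < 1, i.e. |t − 3| < 99/100. So R = 99/100.
When t = 399/100, an alternating series whose terms decrease to 0 in absolute value, so it converges by the Leibniz criterion.
At t = 201/100: the terms are asymptotic to a nonzero constant times 1/n, so the series diverges by limit comparison with Σ 1/n.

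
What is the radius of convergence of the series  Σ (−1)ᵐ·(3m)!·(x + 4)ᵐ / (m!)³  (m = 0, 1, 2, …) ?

R = 1/27

Apply the ratio test: |a_{m+1}| / |a_m| = (3m+1)·(3m+2)·(3m+3)/(m+1)³, which tends to 27 as m → ∞.
The series converges when 27 · |x + 4| < 1, giving R = 1/27.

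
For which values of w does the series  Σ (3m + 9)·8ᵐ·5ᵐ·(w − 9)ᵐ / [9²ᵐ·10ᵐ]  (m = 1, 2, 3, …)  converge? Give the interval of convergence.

(-45/4, 117/4)

The ratio of consecutive coefficients is [(3(m+1) + 9)/(3m + 9)] · 8·5/(81·10) → 4/81.
Convergence for |w − 9| · 4/81 < 1, i.e. |w − 9| < 81/4. So R = 81/4.
At w = 117/4: the terms have absolute value of order m, which does not tend to 0, so the series diverges by the divergence test.
Endpoint w = -45/4: the terms have absolute value of order m, which does not tend to 0, so the series diverges by the divergence test.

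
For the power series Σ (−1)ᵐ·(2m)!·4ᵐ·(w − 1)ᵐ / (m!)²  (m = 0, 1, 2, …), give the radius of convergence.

R = 1/16

Ratio test: |a_{m+1}/a_m| = (2m+1)·(2m+2)/(m+1)² · 4 → 16 as m → ∞.
Thus R = 1/(16) = 1/16.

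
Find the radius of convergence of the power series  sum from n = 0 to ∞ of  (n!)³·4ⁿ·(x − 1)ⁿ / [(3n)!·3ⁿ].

R = 81/4

Ratio test: |a_{n+1}/a_n| = (n+1)³/[(3n+1)·(3n+2)·(3n+3)] · 4/3 → 4/81 as n → ∞.
The series converges when 4/81 · |x − 1| < 1, giving R = 81/4.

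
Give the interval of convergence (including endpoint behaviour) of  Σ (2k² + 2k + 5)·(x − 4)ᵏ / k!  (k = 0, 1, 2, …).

Apply the ratio test: |a_{k+1}| / |a_k| = (2(k+1)² + 2(k+1) + 5)/(2k² + 2k + 5) · 1/(k+1), which tends to 0 as k → ∞.
The ratio tends to 0 regardless of x, hence R = ∞.

(−∞, ∞)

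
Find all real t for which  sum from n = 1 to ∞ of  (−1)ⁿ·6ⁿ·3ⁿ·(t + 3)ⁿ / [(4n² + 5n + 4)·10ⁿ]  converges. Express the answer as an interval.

[-32/9, -22/9]

Apply the ratio test: |a_{n+1}| / |a_n| = [(4n² + 5n + 4)/(4(n+1)² + 5(n+1) + 4)] · 6·3/10, which tends to 9/5 as n → ∞.
Convergence for |t + 3| · 9/5 < 1, i.e. |t + 3| < 5/9. So R = 5/9.
At t = -22/9: absolute convergence follows by limit comparison with Σ 1/n².
At t = -32/9: the terms are on the order of 1/n², so the series converges absolutely by comparison with the p-series (p = 2 > 1).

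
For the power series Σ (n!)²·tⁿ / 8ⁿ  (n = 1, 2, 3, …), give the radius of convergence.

By the ratio test, |a_{n+1}/a_n| = (n+1)² · 1/8 → ∞.
The ratio grows without bound, so the series diverges whenever t ≠ 0; it converges only at t = 0. R = 0.

R = 0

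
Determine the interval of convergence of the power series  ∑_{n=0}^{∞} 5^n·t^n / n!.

(−∞, ∞)

By the ratio test, |a_{n+1}/a_n| = 5 · 1/(n+1) → 0.
The limit is 0, so the series converges for all t; R = ∞.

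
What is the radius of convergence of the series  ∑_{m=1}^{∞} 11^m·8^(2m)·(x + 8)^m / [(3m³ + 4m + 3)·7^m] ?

R = 7/704

The ratio of consecutive coefficients is [(3m³ + 4m + 3)/(3(m+1)³ + 4(m+1) + 3)] · 11·64/7 → 704/7.
Thus R = 1/(704/7) = 7/704.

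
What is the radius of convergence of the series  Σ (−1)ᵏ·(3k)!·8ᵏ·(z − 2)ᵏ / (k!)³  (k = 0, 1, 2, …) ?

R = 1/216

Ratio test: |a_{k+1}/a_k| = (3k+1)·(3k+2)·(3k+3)/(k+1)³ · 8 → 216 as k → ∞.
The series converges when 216 · |z − 2| < 1, giving R = 1/216.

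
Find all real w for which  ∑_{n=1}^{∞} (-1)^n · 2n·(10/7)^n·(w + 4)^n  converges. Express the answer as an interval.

The ratio of consecutive coefficients is [2(n+1)/2n] · 10/7 → 10/7.
Thus R = 1/(10/7) = 7/10.
Check w = -33/10: the n-th term does not approach 0; divergence by the term test.
When w = -47/10, the n-th term does not approach 0; divergence by the term test.

(-47/10, -33/10)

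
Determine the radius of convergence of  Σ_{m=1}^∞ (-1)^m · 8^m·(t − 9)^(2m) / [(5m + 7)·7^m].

The ratio of consecutive coefficients is [(5m + 7)/(5(m+1) + 7)] · 8/7 → 8/7.
Writing y = (t − 9)², the series in y has radius 7/8, so |t − 9| < √(7/8) and R = √14/4.

R = √14/4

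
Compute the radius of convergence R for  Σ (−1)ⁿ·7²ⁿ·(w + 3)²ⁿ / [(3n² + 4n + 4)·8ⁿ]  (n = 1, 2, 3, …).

R = 2√2/7

Apply the ratio test: |a_{n+1}| / |a_n| = [(3n² + 4n + 4)/(3(n+1)² + 4(n+1) + 4)] · 49/8, which tends to 49/8 as n → ∞.
Successive powers of (w + 3) differ by 2, so the series converges when |w + 3|² · 49/8 < 1, i.e. |w + 3| < √(8/49). So R = 2√2/7.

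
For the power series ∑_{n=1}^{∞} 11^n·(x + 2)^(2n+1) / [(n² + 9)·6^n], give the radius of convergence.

By the ratio test, |a_{n+1}/a_n| = [(n² + 9)/((n+1)² + 9)] · 11/6 → 11/6.
Since the exponent of (x + 2) increases by 2 each term, convergence requires |x + 2|² < 6/11, hence R = √66/11.

R = √66/11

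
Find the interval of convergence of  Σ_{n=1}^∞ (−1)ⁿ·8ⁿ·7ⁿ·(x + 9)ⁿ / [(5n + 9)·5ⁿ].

By the ratio test, |a_{n+1}/a_n| = [(5n + 9)/(5(n+1) + 9)] · 8·7/5 → 56/5.
Thus R = 1/(56/5) = 5/56.
Check x = -499/56: the terms alternate in sign and decrease monotonically to 0 in absolute value (size ~ c/n), so the alternating series test gives convergence.
At x = -509/56: the terms behave like c/n; limit comparison with the harmonic series gives divergence.

(-509/56, -499/56]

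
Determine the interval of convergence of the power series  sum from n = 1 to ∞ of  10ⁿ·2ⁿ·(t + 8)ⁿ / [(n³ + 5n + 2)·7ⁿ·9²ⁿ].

[-727/20, 407/20]

Ratio test: |a_{n+1}/a_n| = [(n³ + 5n + 2)/((n+1)³ + 5(n+1) + 2)] · 10·2/(7·81) → 20/567 as n → ∞.
The series converges when 20/567 · |t + 8| < 1, giving R = 567/20.
Check t = 407/20: the series is dominated by a constant times Σ 1/n³, which converges (p = 3 > 1).
When t = -727/20, the series is dominated by a constant times Σ 1/n³, which converges (p = 3 > 1).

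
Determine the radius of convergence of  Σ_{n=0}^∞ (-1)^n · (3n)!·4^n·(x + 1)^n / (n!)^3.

R = 1/108

By the ratio test, |a_{n+1}/a_n| = (3n+1)·(3n+2)·(3n+3)/(n+1)³ · 4 → 108.
The series converges when 108 · |x + 1| < 1, giving R = 1/108.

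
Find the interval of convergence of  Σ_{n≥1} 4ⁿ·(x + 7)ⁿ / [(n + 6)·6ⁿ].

Ratio test: |a_{n+1}/a_n| = [(n + 6)/((n+1) + 6)] · 4/6 → 2/3 as n → ∞.
Hence the series converges for |x + 7| < 1/(2/3) = 3/2, so the radius of convergence is 3/2.
When x = -11/2, the terms behave like c/n; limit comparison with the harmonic series gives divergence.
Endpoint x = -17/2: convergence follows from the alternating series test (terms decrease monotonically to 0).

[-17/2, -11/2)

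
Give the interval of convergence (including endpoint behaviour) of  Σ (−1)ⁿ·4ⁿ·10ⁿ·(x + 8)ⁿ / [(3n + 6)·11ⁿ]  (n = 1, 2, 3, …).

(-331/40, -309/40]

The ratio of consecutive coefficients is [(3n + 6)/(3(n+1) + 6)] · 4·10/11 → 40/11.
The series converges when 40/11 · |x + 8| < 1, giving R = 11/40.
When x = -309/40, an alternating series whose terms decrease to 0 in absolute value, so it converges by the Leibniz criterion.
At x = -331/40: the terms behave like c/n; limit comparison with the harmonic series gives divergence.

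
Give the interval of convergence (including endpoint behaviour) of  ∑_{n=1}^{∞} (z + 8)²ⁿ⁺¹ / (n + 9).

Ratio test: |a_{n+1}/a_n| = (n + 9)/((n+1) + 9) → 1 as n → ∞.
Successive powers of (z + 8) differ by 2, so the series converges when |z + 8|² · 1 < 1, i.e. |z + 8| < √(1) = 1. So R = 1.
Check z = -7: the terms behave like c/n; limit comparison with the harmonic series gives divergence.
When z = -9, comparison with the harmonic series Σ 1/n shows the series diverges.

(-9, -7)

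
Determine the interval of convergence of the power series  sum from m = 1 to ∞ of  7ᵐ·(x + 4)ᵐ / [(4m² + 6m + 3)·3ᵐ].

[-31/7, -25/7]

Ratio test: |a_{m+1}/a_m| = [(4m² + 6m + 3)/(4(m+1)² + 6(m+1) + 3)] · 7/3 → 7/3 as m → ∞.
Hence the series converges for |x + 4| < 1/(7/3) = 3/7, so the radius of convergence is 3/7.
At x = -25/7: the terms are on the order of 1/m², so the series converges absolutely by comparison with the p-series (p = 2 > 1).
Check x = -31/7: the series is dominated by a constant times Σ 1/m², which converges (p = 2 > 1).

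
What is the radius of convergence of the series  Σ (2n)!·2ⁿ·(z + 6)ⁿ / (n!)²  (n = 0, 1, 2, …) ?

The ratio of consecutive coefficients is (2n+1)·(2n+2)/(n+1)² · 2 → 8.
Convergence for |z + 6| · 8 < 1, i.e. |z + 6| < 1/8. So R = 1/8.

R = 1/8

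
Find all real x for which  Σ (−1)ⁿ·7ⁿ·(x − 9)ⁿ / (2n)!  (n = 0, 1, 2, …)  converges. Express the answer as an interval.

By the ratio test, |a_{n+1}/a_n| = 7 · 1/[(2n+1)·(2n+2)] → 0.
Since the limit is 0 < 1 for every x, the series converges on all of ℝ and R = ∞.

(−∞, ∞)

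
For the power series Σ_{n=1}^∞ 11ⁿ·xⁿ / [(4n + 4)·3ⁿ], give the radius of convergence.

By the ratio test, |a_{n+1}/a_n| = [(4n + 4)/(4(n+1) + 4)] · 11/3 → 11/3.
Convergence for |x| · 11/3 < 1, i.e. |x| < 3/11. So R = 3/11.

R = 3/11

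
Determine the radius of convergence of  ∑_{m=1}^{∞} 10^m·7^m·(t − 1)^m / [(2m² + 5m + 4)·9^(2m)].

R = 81/70

Apply the ratio test: |a_{m+1}| / |a_m| = [(2m² + 5m + 4)/(2(m+1)² + 5(m+1) + 4)] · 10·7/81, which tends to 70/81 as m → ∞.
Hence the series converges for |t − 1| < 1/(70/81) = 81/70, so the radius of convergence is 81/70.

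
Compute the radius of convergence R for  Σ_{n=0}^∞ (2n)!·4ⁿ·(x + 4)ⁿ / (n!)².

Ratio test: |a_{n+1}/a_n| = (2n+1)·(2n+2)/(n+1)² · 4 → 16 as n → ∞.
Thus R = 1/(16) = 1/16.

R = 1/16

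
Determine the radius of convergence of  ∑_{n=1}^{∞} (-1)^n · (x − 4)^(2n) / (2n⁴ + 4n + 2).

Ratio test: |a_{n+1}/a_n| = (2n⁴ + 4n + 2)/(2(n+1)⁴ + 4(n+1) + 2) → 1 as n → ∞.
Successive powers of (x − 4) differ by 2, so the series converges when |x − 4|² · 1 < 1, i.e. |x − 4| < √(1) = 1. So R = 1.

R = 1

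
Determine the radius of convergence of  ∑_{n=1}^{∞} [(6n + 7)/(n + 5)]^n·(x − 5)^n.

R = 1/6

Applying the root test, |a_n|^(1/n) = (6n + 7)/(n + 5) → 6.
The series converges when 6 · |x − 5| < 1, giving R = 1/6.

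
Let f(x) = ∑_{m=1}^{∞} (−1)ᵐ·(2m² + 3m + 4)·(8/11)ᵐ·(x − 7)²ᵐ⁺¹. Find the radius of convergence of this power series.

Apply the ratio test: |a_{m+1}| / |a_m| = [(2(m+1)² + 3(m+1) + 4)/(2m² + 3m + 4)] · 8/11, which tends to 8/11 as m → ∞.
Writing y = (x − 7)², the series in y has radius 11/8, so |x − 7| < √(11/8) and R = √22/4.

R = √22/4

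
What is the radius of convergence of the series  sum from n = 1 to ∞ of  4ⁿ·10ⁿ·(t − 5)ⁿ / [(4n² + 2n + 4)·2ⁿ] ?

Apply the ratio test: |a_{n+1}| / |a_n| = [(4n² + 2n + 4)/(4(n+1)² + 2(n+1) + 4)] · 4·10/2, which tends to 20 as n → ∞.
Thus R = 1/(20) = 1/20.

R = 1/20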